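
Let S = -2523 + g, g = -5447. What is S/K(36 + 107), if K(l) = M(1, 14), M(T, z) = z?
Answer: -3985/7 ≈ -569.29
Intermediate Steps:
K(l) = 14
S = -7970 (S = -2523 - 5447 = -7970)
S/K(36 + 107) = -7970/14 = -7970*1/14 = -3985/7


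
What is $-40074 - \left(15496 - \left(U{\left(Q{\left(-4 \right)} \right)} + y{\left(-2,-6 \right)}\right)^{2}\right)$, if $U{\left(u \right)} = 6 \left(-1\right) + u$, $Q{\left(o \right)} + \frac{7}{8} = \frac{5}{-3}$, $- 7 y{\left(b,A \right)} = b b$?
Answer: $- \frac{1566063719}{28224} \approx -55487.0$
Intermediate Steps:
$y{\left(b,A \right)} = - \frac{b^{2}}{7}$ ($y{\left(b,A \right)} = - \frac{b b}{7} = - \frac{b^{2}}{7}$)
$Q{\left(o \right)} = - \frac{61}{24}$ ($Q{\left(o \right)} = - \frac{7}{8} + \frac{5}{-3} = - \frac{7}{8} + 5 \left(- \frac{1}{3}\right) = - \frac{7}{8} - \frac{5}{3} = - \frac{61}{24}$)
$U{\left(u \right)} = -6 + u$
$-40074 - \left(15496 - \left(U{\left(Q{\left(-4 \right)} \right)} + y{\left(-2,-6 \right)}\right)^{2}\right) = -40074 - \left(15496 - \left(\left(-6 - \frac{61}{24}\right) - \frac{\left(-2\right)^{2}}{7}\right)^{2}\right) = -40074 - \left(15496 - \left(- \frac{205}{24} - \frac{4}{7}\right)^{2}\right) = -40074 - \left(15496 - \left(- \frac{1531}{168}\right)^{2}\right) = -40074 - \left(15496 - \frac{2343961}{28224}\right) = -40074 - \frac{435015143}{28224} = - \frac{1566063719}{28224}$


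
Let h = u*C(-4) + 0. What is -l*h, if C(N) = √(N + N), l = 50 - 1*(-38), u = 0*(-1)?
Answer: 0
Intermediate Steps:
u = 0
l = 88 (l = 50 + 38 = 88)
C(N) = √2*√N (C(N) = √(2*N) = √2*√N)
h = 0 (h = 0*(√2*√(-4)) + 0 = 0*(√2*(2*I)) + 0 = 0*(2*I*√2) + 0 = 0 + 0 = 0)
-l*h = -88*0 = -1*0 = 0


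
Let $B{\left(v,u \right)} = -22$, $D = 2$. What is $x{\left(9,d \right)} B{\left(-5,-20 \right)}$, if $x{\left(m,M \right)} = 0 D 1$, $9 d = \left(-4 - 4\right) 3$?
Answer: $0$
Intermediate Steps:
$d = - \frac{8}{3}$ ($d = \frac{\left(-4 - 4\right) 3}{9} = \frac{\left(-8\right) 3}{9} = \frac{1}{9} \left(-24\right) = - \frac{8}{3} \approx -2.6667$)
$x{\left(m,M \right)} = 0$ ($x{\left(m,M \right)} = 0 \cdot 2 \cdot 1 = 0 \cdot 1 = 0$)
$x{\left(9,d \right)} B{\left(-5,-20 \right)} = 0 \left(-22\right) = 0$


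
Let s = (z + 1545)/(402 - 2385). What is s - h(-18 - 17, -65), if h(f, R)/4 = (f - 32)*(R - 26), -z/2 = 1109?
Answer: -48360731/1983 ≈ -24388.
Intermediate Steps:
z = -2218 (z = -2*1109 = -2218)
h(f, R) = 4*(-32 + f)*(-26 + R) (h(f, R) = 4*((f - 32)*(R - 26)) = 4*((-32 + f)*(-26 + R)) = 4*(-32 + f)*(-26 + R))
s = 673/1983 (s = (-2218 + 1545)/(402 - 2385) = -673/(-1983) = -673*(-1/1983) = 673/1983 ≈ 0.33938)
s - h(-18 - 17, -65) = 673/1983 - (3328 - 128*(-65) - 104*(-18 - 17) + 4*(-65)*(-18 - 17)) = 673/1983 - (3328 + 8320 - 104*(-35) + 4*(-65)*(-35)) = 673/1983 - (3328 + 8320 + 3640 + 9100) = 673/1983 - 1*24388 = 673/1983 - 24388 = -48360731/1983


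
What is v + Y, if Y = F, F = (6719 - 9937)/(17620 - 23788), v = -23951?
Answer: -73863275/3084 ≈ -23950.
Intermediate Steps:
F = 1609/3084 (F = -3218/(-6168) = -3218*(-1/6168) = 1609/3084 ≈ 0.52172)
Y = 1609/3084 ≈ 0.52172
v + Y = -23951 + 1609/3084 = -73863275/3084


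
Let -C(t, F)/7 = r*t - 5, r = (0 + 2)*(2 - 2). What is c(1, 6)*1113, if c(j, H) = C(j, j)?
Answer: 38955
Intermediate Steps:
r = 0 (r = 2*0 = 0)
C(t, F) = 35 (C(t, F) = -7*(0*t - 5) = -7*(0 - 5) = -7*(-5) = 35)
c(j, H) = 35
c(1, 6)*1113 = 35*1113 = 38955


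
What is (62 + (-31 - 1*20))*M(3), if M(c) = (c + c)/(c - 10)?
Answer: -66/7 ≈ -9.4286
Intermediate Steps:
M(c) = 2*c/(-10 + c) (M(c) = (2*c)/(-10 + c) = 2*c/(-10 + c))
(62 + (-31 - 1*20))*M(3) = (62 + (-31 - 1*20))*(2*3/(-10 + 3)) = (62 + (-31 - 20))*(2*3/(-7)) = (62 - 51)*(2*3*(-1/7)) = 11*(-6/7) = -66/7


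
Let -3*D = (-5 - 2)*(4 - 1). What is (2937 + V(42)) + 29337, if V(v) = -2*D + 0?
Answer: 32260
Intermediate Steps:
D = 7 (D = -(-5 - 2)*(4 - 1)/3 = -(-7)*3/3 = -⅓*(-21) = 7)
V(v) = -14 (V(v) = -2*7 + 0 = -14 + 0 = -14)
(2937 + V(42)) + 29337 = (2937 - 14) + 29337 = 2923 + 29337 = 32260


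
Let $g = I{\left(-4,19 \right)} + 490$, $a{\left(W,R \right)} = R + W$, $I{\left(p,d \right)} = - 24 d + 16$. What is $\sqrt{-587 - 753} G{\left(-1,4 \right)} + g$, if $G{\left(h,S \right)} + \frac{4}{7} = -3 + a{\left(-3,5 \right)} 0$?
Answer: $50 - \frac{50 i \sqrt{335}}{7} \approx 50.0 - 130.74 i$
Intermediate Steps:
$I{\left(p,d \right)} = 16 - 24 d$
$G{\left(h,S \right)} = - \frac{25}{7}$ ($G{\left(h,S \right)} = - \frac{4}{7} - \left(3 - \left(5 - 3\right) 0\right) = - \frac{4}{7} + \left(-3 + 2 \cdot 0\right) = - \frac{4}{7} + \left(-3 + 0\right) = - \frac{4}{7} - 3 = - \frac{25}{7}$)
$g = 50$ ($g = \left(16 - 456\right) + 490 = -440 + 490 = 50$)
$\sqrt{-587 - 753} G{\left(-1,4 \right)} + g = \sqrt{-587 - 753} \left(- \frac{25}{7}\right) + 50 = \sqrt{-1340} \left(- \frac{25}{7}\right) + 50 = 2 i \sqrt{335} \left(- \frac{25}{7}\right) + 50 = - \frac{50 i \sqrt{335}}{7} + 50 = 50 - \frac{50 i \sqrt{335}}{7}$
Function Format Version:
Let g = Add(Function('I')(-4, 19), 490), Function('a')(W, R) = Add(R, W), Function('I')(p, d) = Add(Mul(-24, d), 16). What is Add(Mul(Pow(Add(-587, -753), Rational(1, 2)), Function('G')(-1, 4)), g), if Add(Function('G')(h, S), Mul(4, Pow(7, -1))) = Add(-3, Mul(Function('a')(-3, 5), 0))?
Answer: Add(50, Mul(Rational(-50, 7), I, Pow(335, Rational(1, 2)))) ≈ Add(50.000, Mul(-130.74, I))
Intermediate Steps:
Function('I')(p, d) = Add(16, Mul(-24, d))
Function('G')(h, S) = Rational(-25, 7) (Function('G')(h, S) = Add(Rational(-4, 7), Add(-3, Mul(Add(5, -3), 0))) = Add(Rational(-4, 7), Add(-3, Mul(2, 0))) = Add(Rational(-4, 7), Add(-3, 0)) = Add(Rational(-4, 7), -3) = Rational(-25, 7))
g = 50 (g = Add(Add(16, Mul(-24, 19)), 490) = Add(Add(16, -456), 490) = Add(-440, 490) = 50)
Add(Mul(Pow(Add(-587, -753), Rational(1, 2)), Function('G')(-1, 4)), g) = Add(Mul(Pow(Add(-587, -753), Rational(1, 2)), Rational(-25, 7)), 50) = Add(Mul(Pow(-1340, Rational(1, 2)), Rational(-25, 7)), 50) = Add(Mul(Mul(2, I, Pow(335, Rational(1, 2))), Rational(-25, 7)), 50) = Add(Mul(Rational(-50, 7), I, Pow(335, Rational(1, 2))), 50) = Add(50, Mul(Rational(-50, 7), I, Pow(335, Rational(1, 2))))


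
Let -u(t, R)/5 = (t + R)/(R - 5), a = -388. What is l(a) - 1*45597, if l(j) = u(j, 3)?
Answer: -93119/2 ≈ -46560.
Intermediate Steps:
u(t, R) = -5*(R + t)/(-5 + R) (u(t, R) = -5*(t + R)/(R - 5) = -5*(R + t)/(-5 + R))
l(j) = 15/2 + 5*j/2 (l(j) = 5*(-1*3 - j)/(-5 + 3) = 5*(-3 - j)/(-2) = 5*(-½)*(-3 - j) = 15/2 + 5*j/2)
l(a) - 1*45597 = (15/2 + (5/2)*(-388)) - 1*45597 = (15/2 - 970) - 45597 = -1925/2 - 45597 = -93119/2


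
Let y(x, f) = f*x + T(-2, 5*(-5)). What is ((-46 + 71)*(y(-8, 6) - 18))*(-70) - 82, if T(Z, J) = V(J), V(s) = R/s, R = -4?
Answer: 115138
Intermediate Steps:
V(s) = -4/s
T(Z, J) = -4/J
y(x, f) = 4/25 + f*x (y(x, f) = f*x - 4/(5*(-5)) = f*x - 4/(-25) = f*x - 4*(-1/25) = f*x + 4/25 = 4/25 + f*x)
((-46 + 71)*(y(-8, 6) - 18))*(-70) - 82 = ((-46 + 71)*((4/25 + 6*(-8)) - 18))*(-70) - 82 = (25*((4/25 - 48) - 18))*(-70) - 82 = (25*(-1196/25 - 18))*(-70) - 82 = (25*(-1646/25))*(-70) - 82 = -1646*(-70) - 82 = 115220 - 82 = 115138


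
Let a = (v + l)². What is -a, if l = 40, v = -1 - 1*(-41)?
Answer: -6400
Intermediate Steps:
v = 40 (v = -1 + 41 = 40)
a = 6400 (a = (40 + 40)² = 80² = 6400)
-a = -1*6400 = -6400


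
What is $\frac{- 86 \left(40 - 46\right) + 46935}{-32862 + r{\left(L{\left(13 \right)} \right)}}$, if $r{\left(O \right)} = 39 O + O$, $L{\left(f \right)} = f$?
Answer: $- \frac{47451}{32342} \approx -1.4672$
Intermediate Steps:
$r{\left(O \right)} = 40 O$
$\frac{- 86 \left(40 - 46\right) + 46935}{-32862 + r{\left(L{\left(13 \right)} \right)}} = \frac{- 86 \left(40 - 46\right) + 46935}{-32862 + 40 \cdot 13} = \frac{\left(-86\right) \left(-6\right) + 46935}{-32862 + 520} = \frac{516 + 46935}{-32342} = 47451 \left(- \frac{1}{32342}\right) = - \frac{47451}{32342}$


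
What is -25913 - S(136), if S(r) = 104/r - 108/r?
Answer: -881041/34 ≈ -25913.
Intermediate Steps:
S(r) = -4/r
-25913 - S(136) = -25913 - (-4)/136 = -25913 - 1*(-1/34) = -25913 + 1/34 = -881041/34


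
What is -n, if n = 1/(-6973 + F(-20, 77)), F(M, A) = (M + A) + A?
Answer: 1/6839 ≈ 0.00014622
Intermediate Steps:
F(M, A) = M + 2*A (F(M, A) = (A + M) + A = M + 2*A)
n = -1/6839 (n = 1/(-6973 + (-20 + 2*77)) = 1/(-6973 + (-20 + 154)) = 1/(-6973 + 134) = 1/(-6839) = -1/6839 ≈ -0.00014622)
-n = -1*(-1/6839) = 1/6839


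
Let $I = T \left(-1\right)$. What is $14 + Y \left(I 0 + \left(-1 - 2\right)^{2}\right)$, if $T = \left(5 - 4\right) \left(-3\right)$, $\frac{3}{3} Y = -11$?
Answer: $-85$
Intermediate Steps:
$Y = -11$
$T = -3$ ($T = 1 \left(-3\right) = -3$)
$I = 3$ ($I = \left(-3\right) \left(-1\right) = 3$)
$14 + Y \left(I 0 + \left(-1 - 2\right)^{2}\right) = 14 - 11 \left(3 \cdot 0 + \left(-1 - 2\right)^{2}\right) = 14 - 11 \left(0 + \left(-3\right)^{2}\right) = 14 - 11 \left(0 + 9\right) = 14 - 99 = -85$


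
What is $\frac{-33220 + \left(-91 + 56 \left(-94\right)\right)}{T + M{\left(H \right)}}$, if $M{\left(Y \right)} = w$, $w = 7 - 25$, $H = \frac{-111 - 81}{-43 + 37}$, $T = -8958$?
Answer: $\frac{38575}{8976} \approx 4.2976$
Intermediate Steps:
$H = 32$ ($H = - \frac{192}{-6} = \left(-192\right) \left(- \frac{1}{6}\right) = 32$)
$w = -18$ ($w = 7 - 25 = -18$)
$M{\left(Y \right)} = -18$
$\frac{-33220 + \left(-91 + 56 \left(-94\right)\right)}{T + M{\left(H \right)}} = \frac{-33220 + \left(-91 + 56 \left(-94\right)\right)}{-8958 - 18} = \frac{-33220 - 5355}{-8976} = \left(-33220 - 5355\right) \left(- \frac{1}{8976}\right) = \left(-38575\right) \left(- \frac{1}{8976}\right) = \frac{38575}{8976}$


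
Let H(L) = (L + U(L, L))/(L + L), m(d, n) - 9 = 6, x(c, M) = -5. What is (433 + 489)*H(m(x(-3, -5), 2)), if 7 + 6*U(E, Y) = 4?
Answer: 13369/30 ≈ 445.63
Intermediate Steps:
U(E, Y) = -1/2 (U(E, Y) = -7/6 + (1/6)*4 = -7/6 + 2/3 = -1/2)
m(d, n) = 15 (m(d, n) = 9 + 6 = 15)
H(L) = (-1/2 + L)/(2*L) (H(L) = (L - 1/2)/(L + L) = (-1/2 + L)/((2*L)) = (-1/2 + L)*(1/(2*L)) = (-1/2 + L)/(2*L))
(433 + 489)*H(m(x(-3, -5), 2)) = (433 + 489)*((1/4)*(-1 + 2*15)/15) = 922*((1/4)*(1/15)*(-1 + 30)) = 922*((1/4)*(1/15)*29) = 922*(29/60) = 13369/30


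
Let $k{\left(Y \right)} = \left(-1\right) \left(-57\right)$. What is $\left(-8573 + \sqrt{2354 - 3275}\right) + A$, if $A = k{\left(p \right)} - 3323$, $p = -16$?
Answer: $-11839 + i \sqrt{921} \approx -11839.0 + 30.348 i$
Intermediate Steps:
$k{\left(Y \right)} = 57$
$A = -3266$ ($A = 57 - 3323 = -3266$)
$\left(-8573 + \sqrt{2354 - 3275}\right) + A = \left(-8573 + \sqrt{2354 - 3275}\right) - 3266 = \left(-8573 + \sqrt{-921}\right) - 3266 = \left(-8573 + i \sqrt{921}\right) - 3266 = -11839 + i \sqrt{921}$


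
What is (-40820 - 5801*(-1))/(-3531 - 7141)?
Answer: 35019/10672 ≈ 3.2814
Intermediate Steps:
(-40820 - 5801*(-1))/(-3531 - 7141) = (-40820 + 5801)/(-10672) = -35019*(-1/10672) = 35019/10672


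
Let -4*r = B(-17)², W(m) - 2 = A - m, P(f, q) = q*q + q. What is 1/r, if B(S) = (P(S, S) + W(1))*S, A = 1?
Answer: -1/5424241 ≈ -1.8436e-7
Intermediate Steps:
P(f, q) = q + q² (P(f, q) = q² + q = q + q²)
W(m) = 3 - m (W(m) = 2 + (1 - m) = 3 - m)
B(S) = S*(2 + S*(1 + S)) (B(S) = (S*(1 + S) + (3 - 1*1))*S = (S*(1 + S) + (3 - 1))*S = (S*(1 + S) + 2)*S = (2 + S*(1 + S))*S = S*(2 + S*(1 + S)))
r = -5424241 (r = -289*(2 - 17*(1 - 17))²/4 = -289*(2 - 17*(-16))²/4 = -289*(2 + 272)²/4 = -(-17*274)²/4 = -¼*(-4658)² = -¼*21696964 = -5424241)
1/r = 1/(-5424241) = -1/5424241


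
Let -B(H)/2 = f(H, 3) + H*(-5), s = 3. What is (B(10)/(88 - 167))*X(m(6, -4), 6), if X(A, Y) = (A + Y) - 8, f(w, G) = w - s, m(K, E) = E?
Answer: 516/79 ≈ 6.5316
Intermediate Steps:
f(w, G) = -3 + w (f(w, G) = w - 1*3 = w - 3 = -3 + w)
X(A, Y) = -8 + A + Y
B(H) = 6 + 8*H (B(H) = -2*((-3 + H) + H*(-5)) = -2*((-3 + H) - 5*H) = -2*(-3 - 4*H) = 6 + 8*H)
(B(10)/(88 - 167))*X(m(6, -4), 6) = ((6 + 8*10)/(88 - 167))*(-8 - 4 + 6) = ((6 + 80)/(-79))*(-6) = (86*(-1/79))*(-6) = -86/79*(-6) = 516/79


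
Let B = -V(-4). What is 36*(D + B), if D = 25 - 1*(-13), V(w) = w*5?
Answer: 2088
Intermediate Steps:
V(w) = 5*w
D = 38 (D = 25 + 13 = 38)
B = 20 (B = -5*(-4) = -(-20) = -1*(-20) = 20)
36*(D + B) = 36*(38 + 20) = 36*58 = 2088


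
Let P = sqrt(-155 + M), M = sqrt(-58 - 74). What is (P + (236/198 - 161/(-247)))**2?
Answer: (45085 + 24453*sqrt(-155 + 2*I*sqrt(33)))**2/597949209 ≈ -149.9 + 57.429*I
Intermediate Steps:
M = 2*I*sqrt(33) (M = sqrt(-132) = 2*I*sqrt(33) ≈ 11.489*I)
P = sqrt(-155 + 2*I*sqrt(33)) ≈ 0.4611 + 12.458*I
(P + (236/198 - 161/(-247)))**2 = (sqrt(-155 + 2*I*sqrt(33)) + (236/198 - 161/(-247)))**2 = (sqrt(-155 + 2*I*sqrt(33)) + (236*(1/198) - 161*(-1/247)))**2 = (sqrt(-155 + 2*I*sqrt(33)) + (118/99 + 161/247))**2 = (sqrt(-155 + 2*I*sqrt(33)) + 45085/24453)**2 = (45085/24453 + sqrt(-155 + 2*I*sqrt(33)))**2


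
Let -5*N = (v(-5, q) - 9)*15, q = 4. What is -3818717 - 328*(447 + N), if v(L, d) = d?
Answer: -3970253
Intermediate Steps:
N = 15 (N = -(4 - 9)*15/5 = -(-1)*15 = -⅕*(-75) = 15)
-3818717 - 328*(447 + N) = -3818717 - 328*(447 + 15) = -3818717 - 328*462 = -3818717 - 151536 = -3970253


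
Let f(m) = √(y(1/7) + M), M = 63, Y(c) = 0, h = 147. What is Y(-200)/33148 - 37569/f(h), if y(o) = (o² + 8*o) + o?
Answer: -262983*√3151/3151 ≈ -4684.9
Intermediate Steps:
y(o) = o² + 9*o
f(m) = √3151/7 (f(m) = √((9 + 1/7)/7 + 63) = √((9 + ⅐)/7 + 63) = √((⅐)*(64/7) + 63) = √(64/49 + 63) = √(3151/49) = √3151/7)
Y(-200)/33148 - 37569/f(h) = 0/33148 - 37569*7*√3151/3151 = 0*(1/33148) - 262983*√3151/3151 = 0 - 262983*√3151/3151 = -262983*√3151/3151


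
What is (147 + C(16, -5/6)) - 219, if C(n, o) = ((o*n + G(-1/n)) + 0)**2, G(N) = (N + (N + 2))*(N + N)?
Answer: 4131817/36864 ≈ 112.08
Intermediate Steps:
G(N) = 2*N*(2 + 2*N) (G(N) = (N + (2 + N))*(2*N) = (2 + 2*N)*(2*N) = 2*N*(2 + 2*N))
C(n, o) = (n*o - 4*(1 - 1/n)/n)**2 (C(n, o) = ((o*n + 4*(-1/n)*(1 - 1/n)) + 0)**2 = ((n*o - 4*(1 - 1/n)/n) + 0)**2 = (n*o - 4*(1 - 1/n)/n)**2)
(147 + C(16, -5/6)) - 219 = (147 + (4 - 4*16 - 5/6*16**3)**2/16**4) - 219 = (147 + (4 - 64 - 5*1/6*4096)**2/65536) - 219 = (147 + (4 - 64 - 5/6*4096)**2/65536) - 219 = (147 + (4 - 64 - 10240/3)**2/65536) - 219 = (147 + (-10420/3)**2/65536) - 219 = (147 + (1/65536)*(108576400/9)) - 219 = (147 + 6786025/36864) - 219 = 12205033/36864 - 219 = 4131817/36864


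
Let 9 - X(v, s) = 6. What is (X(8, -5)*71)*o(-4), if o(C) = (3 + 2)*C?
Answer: -4260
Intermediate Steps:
o(C) = 5*C
X(v, s) = 3 (X(v, s) = 9 - 1*6 = 9 - 6 = 3)
(X(8, -5)*71)*o(-4) = (3*71)*(5*(-4)) = 213*(-20) = -4260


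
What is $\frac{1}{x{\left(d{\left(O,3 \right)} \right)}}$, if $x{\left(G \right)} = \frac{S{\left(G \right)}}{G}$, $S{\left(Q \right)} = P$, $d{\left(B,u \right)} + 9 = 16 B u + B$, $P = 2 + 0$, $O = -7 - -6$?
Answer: $-29$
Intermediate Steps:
$O = -1$ ($O = -7 + 6 = -1$)
$P = 2$
$d{\left(B,u \right)} = -9 + B + 16 B u$ ($d{\left(B,u \right)} = -9 + \left(16 B u + B\right) = -9 + \left(B + 16 B u\right) = -9 + B + 16 B u$)
$S{\left(Q \right)} = 2$
$x{\left(G \right)} = \frac{2}{G}$
$\frac{1}{x{\left(d{\left(O,3 \right)} \right)}} = \frac{1}{2 \frac{1}{-9 - 1 + 16 \left(-1\right) 3}} = \frac{1}{2 \frac{1}{-9 - 1 - 48}} = \frac{1}{2 \frac{1}{-58}} = \frac{1}{2 \left(- \frac{1}{58}\right)} = \frac{1}{- \frac{1}{29}} = -29$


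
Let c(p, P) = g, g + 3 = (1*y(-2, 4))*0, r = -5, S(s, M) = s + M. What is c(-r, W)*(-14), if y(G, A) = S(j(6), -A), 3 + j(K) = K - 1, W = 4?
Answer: 42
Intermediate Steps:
j(K) = -4 + K (j(K) = -3 + (K - 1) = -3 + (-1 + K) = -4 + K)
S(s, M) = M + s
y(G, A) = 2 - A (y(G, A) = -A + (-4 + 6) = -A + 2 = 2 - A)
g = -3 (g = -3 + (1*(2 - 1*4))*0 = -3 + (1*(2 - 4))*0 = -3 + (1*(-2))*0 = -3 - 2*0 = -3 + 0 = -3)
c(p, P) = -3
c(-r, W)*(-14) = -3*(-14) = 42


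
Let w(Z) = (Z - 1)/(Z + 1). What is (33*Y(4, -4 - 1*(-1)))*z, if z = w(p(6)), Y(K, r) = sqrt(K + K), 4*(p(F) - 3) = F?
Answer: 42*sqrt(2) ≈ 59.397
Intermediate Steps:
p(F) = 3 + F/4
Y(K, r) = sqrt(2)*sqrt(K) (Y(K, r) = sqrt(2*K) = sqrt(2)*sqrt(K))
w(Z) = (-1 + Z)/(1 + Z)
z = 7/11 (z = (-1 + (3 + (1/4)*6))/(1 + (3 + (1/4)*6)) = (-1 + (3 + 3/2))/(1 + (3 + 3/2)) = (-1 + 9/2)/(1 + 9/2) = (7/2)/(11/2) = (2/11)*(7/2) = 7/11 ≈ 0.63636)
(33*Y(4, -4 - 1*(-1)))*z = (33*(sqrt(2)*sqrt(4)))*(7/11) = (33*(sqrt(2)*2))*(7/11) = (33*(2*sqrt(2)))*(7/11) = (66*sqrt(2))*(7/11) = 42*sqrt(2)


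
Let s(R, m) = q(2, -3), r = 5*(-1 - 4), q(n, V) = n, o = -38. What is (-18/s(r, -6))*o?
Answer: 342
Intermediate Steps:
r = -25 (r = 5*(-5) = -25)
s(R, m) = 2
(-18/s(r, -6))*o = -18/2*(-38) = -18*½*(-38) = -9*(-38) = 342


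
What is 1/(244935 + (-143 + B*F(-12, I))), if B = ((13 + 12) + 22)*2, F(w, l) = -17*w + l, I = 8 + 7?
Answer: 1/265378 ≈ 3.7682e-6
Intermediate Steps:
I = 15
F(w, l) = l - 17*w
B = 94 (B = (25 + 22)*2 = 47*2 = 94)
1/(244935 + (-143 + B*F(-12, I))) = 1/(244935 + (-143 + 94*(15 - 17*(-12)))) = 1/(244935 + (-143 + 94*(15 + 204))) = 1/(244935 + (-143 + 94*219)) = 1/(244935 + (-143 + 20586)) = 1/(244935 + 20443) = 1/265378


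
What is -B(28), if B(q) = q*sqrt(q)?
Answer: -56*sqrt(7) ≈ -148.16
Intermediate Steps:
B(q) = q**(3/2)
-B(28) = -28**(3/2) = -56*sqrt(7)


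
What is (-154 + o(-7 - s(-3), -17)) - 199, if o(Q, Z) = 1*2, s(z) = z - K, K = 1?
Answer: -351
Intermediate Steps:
s(z) = -1 + z (s(z) = z - 1*1 = z - 1 = -1 + z)
o(Q, Z) = 2
(-154 + o(-7 - s(-3), -17)) - 199 = (-154 + 2) - 199 = -152 - 199 = -351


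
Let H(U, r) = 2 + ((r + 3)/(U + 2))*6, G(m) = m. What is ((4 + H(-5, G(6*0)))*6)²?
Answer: 0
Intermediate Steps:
H(U, r) = 2 + 6*(3 + r)/(2 + U) (H(U, r) = 2 + ((3 + r)/(2 + U))*6 = 2 + 6*(3 + r)/(2 + U))
((4 + H(-5, G(6*0)))*6)² = ((4 + 2*(11 - 5 + 3*(6*0))/(2 - 5))*6)² = ((4 + 2*(11 - 5 + 3*0)/(-3))*6)² = ((4 + 2*(-⅓)*(11 - 5 + 0))*6)² = ((4 + 2*(-⅓)*6)*6)² = ((4 - 4)*6)² = (0*6)² = 0² = 0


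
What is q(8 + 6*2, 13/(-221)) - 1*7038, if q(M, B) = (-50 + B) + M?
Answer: -120157/17 ≈ -7068.1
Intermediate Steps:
q(M, B) = -50 + B + M
q(8 + 6*2, 13/(-221)) - 1*7038 = (-50 + 13/(-221) + (8 + 6*2)) - 1*7038 = (-50 + 13*(-1/221) + (8 + 12)) - 7038 = (-50 - 1/17 + 20) - 7038 = -511/17 - 7038 = -120157/17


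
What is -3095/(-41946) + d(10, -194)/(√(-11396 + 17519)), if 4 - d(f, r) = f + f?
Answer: 3095/41946 - 16*√6123/6123 ≈ -0.13069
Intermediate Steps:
d(f, r) = 4 - 2*f (d(f, r) = 4 - (f + f) = 4 - 2*f)
-3095/(-41946) + d(10, -194)/(√(-11396 + 17519)) = -3095/(-41946) + (4 - 2*10)/(√(-11396 + 17519)) = -3095*(-1/41946) + (4 - 20)/(√6123) = 3095/41946 - 16*√6123/6123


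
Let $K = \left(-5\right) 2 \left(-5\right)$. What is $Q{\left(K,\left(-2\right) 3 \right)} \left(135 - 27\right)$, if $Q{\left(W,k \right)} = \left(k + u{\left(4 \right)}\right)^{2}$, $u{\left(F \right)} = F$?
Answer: $432$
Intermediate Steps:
$K = 50$ ($K = \left(-10\right) \left(-5\right) = 50$)
$Q{\left(W,k \right)} = \left(4 + k\right)^{2}$ ($Q{\left(W,k \right)} = \left(k + 4\right)^{2} = \left(4 + k\right)^{2}$)
$Q{\left(K,\left(-2\right) 3 \right)} \left(135 - 27\right) = \left(4 - 6\right)^{2} \left(135 - 27\right) = \left(4 - 6\right)^{2} \cdot 108 = \left(-2\right)^{2} \cdot 108 = 4 \cdot 108 = 432$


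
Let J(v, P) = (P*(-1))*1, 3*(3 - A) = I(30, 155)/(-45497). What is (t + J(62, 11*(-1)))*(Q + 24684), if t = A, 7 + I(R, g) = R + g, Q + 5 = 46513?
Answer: 136051613984/136491 ≈ 9.9678e+5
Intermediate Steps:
Q = 46508 (Q = -5 + 46513 = 46508)
I(R, g) = -7 + R + g (I(R, g) = -7 + (R + g) = -7 + R + g)
A = 409651/136491 (A = 3 - (-7 + 30 + 155)/(3*(-45497)) = 3 - 178*(-1)/(3*45497) = 3 - ⅓*(-178/45497) = 3 + 178/136491 = 409651/136491 ≈ 3.0013)
J(v, P) = -P (J(v, P) = -P*1 = -P)
t = 409651/136491 ≈ 3.0013
(t + J(62, 11*(-1)))*(Q + 24684) = (409651/136491 - 11*(-1))*(46508 + 24684) = (409651/136491 - 1*(-11))*71192 = (409651/136491 + 11)*71192 = (1911052/136491)*71192 = 136051613984/136491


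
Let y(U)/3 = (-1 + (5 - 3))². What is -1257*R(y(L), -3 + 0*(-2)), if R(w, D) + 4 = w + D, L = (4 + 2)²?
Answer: 5028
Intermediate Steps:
L = 36 (L = 6² = 36)
y(U) = 3 (y(U) = 3*(-1 + (5 - 3))² = 3*(-1 + 2)² = 3*1² = 3*1 = 3)
R(w, D) = -4 + D + w (R(w, D) = -4 + (w + D) = -4 + (D + w) = -4 + D + w)
-1257*R(y(L), -3 + 0*(-2)) = -1257*(-4 + (-3 + 0*(-2)) + 3) = -1257*(-4 + (-3 + 0) + 3) = -1257*(-4 - 3 + 3) = -1257*(-4) = 5028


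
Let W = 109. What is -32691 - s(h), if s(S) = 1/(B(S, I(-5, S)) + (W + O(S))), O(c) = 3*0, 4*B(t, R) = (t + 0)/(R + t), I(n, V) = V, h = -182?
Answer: -28539251/873 ≈ -32691.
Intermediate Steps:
B(t, R) = t/(4*(R + t)) (B(t, R) = ((t + 0)/(R + t))/4 = (t/(R + t))/4 = t/(4*(R + t)))
O(c) = 0
s(S) = 8/873 (s(S) = 1/(S/(4*(S + S)) + (109 + 0)) = 1/(S/(4*((2*S))) + 109) = 1/(S*(1/(2*S))/4 + 109) = 1/(⅛ + 109) = 1/(873/8) = 8/873)
-32691 - s(h) = -32691 - 1*8/873 = -32691 - 8/873 = -28539251/873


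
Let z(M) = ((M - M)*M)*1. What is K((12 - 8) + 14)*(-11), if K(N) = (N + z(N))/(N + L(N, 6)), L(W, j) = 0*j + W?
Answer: -11/2 ≈ -5.5000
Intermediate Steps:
z(M) = 0 (z(M) = (0*M)*1 = 0*1 = 0)
L(W, j) = W (L(W, j) = 0 + W = W)
K(N) = ½ (K(N) = (N + 0)/(N + N) = N/((2*N)) = N*(1/(2*N)) = ½)
K((12 - 8) + 14)*(-11) = (½)*(-11) = -11/2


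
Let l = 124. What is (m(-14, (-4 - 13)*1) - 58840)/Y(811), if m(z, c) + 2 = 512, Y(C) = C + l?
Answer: -11666/187 ≈ -62.385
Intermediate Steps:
Y(C) = 124 + C (Y(C) = C + 124 = 124 + C)
m(z, c) = 510 (m(z, c) = -2 + 512 = 510)
(m(-14, (-4 - 13)*1) - 58840)/Y(811) = (510 - 58840)/(124 + 811) = -58330/935 = -58330*1/935 = -11666/187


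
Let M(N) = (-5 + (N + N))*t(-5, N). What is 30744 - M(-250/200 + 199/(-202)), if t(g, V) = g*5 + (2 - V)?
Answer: 2492908195/81608 ≈ 30547.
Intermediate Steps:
t(g, V) = 2 - V + 5*g (t(g, V) = 5*g + (2 - V) = 2 - V + 5*g)
M(N) = (-23 - N)*(-5 + 2*N) (M(N) = (-5 + (N + N))*(2 - N + 5*(-5)) = (-5 + 2*N)*(2 - N - 25) = (-5 + 2*N)*(-23 - N) = (-23 - N)*(-5 + 2*N))
30744 - M(-250/200 + 199/(-202)) = 30744 - (-1)*(-5 + 2*(-250/200 + 199/(-202)))*(23 + (-250/200 + 199/(-202))) = 30744 - (-1)*(-5 + 2*(-250*1/200 + 199*(-1/202)))*(23 + (-250*1/200 + 199*(-1/202))) = 30744 - (-1)*(-5 + 2*(-5/4 - 199/202))*(23 + (-5/4 - 199/202)) = 30744 - (-1)*(-5 + 2*(-903/404))*(23 - 903/404) = 30744 - (-1)*(-5 - 903/202)*8389/404 = 30744 - (-1)*(-1913)*8389/(202*404) = 30744 - 1*16048157/81608 = 30744 - 16048157/81608 = 2492908195/81608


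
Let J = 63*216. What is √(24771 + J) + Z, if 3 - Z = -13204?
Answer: 13207 + √38379 ≈ 13403.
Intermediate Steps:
Z = 13207 (Z = 3 - 1*(-13204) = 3 + 13204 = 13207)
J = 13608
√(24771 + J) + Z = √(24771 + 13608) + 13207 = √38379 + 13207 = 13207 + √38379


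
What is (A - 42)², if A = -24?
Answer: 4356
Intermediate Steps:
(A - 42)² = (-24 - 42)² = (-66)² = 4356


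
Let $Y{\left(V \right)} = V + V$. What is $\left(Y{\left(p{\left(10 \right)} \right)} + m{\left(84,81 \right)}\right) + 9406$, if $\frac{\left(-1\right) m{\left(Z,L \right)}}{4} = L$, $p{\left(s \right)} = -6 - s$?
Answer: $9050$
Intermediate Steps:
$m{\left(Z,L \right)} = - 4 L$
$Y{\left(V \right)} = 2 V$
$\left(Y{\left(p{\left(10 \right)} \right)} + m{\left(84,81 \right)}\right) + 9406 = \left(2 \left(-6 - 10\right) - 324\right) + 9406 = \left(2 \left(-16\right) - 324\right) + 9406 = \left(-32 - 324\right) + 9406 = -356 + 9406 = 9050$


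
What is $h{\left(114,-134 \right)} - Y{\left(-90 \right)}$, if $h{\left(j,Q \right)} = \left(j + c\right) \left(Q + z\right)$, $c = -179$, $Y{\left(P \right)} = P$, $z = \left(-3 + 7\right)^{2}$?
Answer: $7760$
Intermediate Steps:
$z = 16$ ($z = 4^{2} = 16$)
$h{\left(j,Q \right)} = \left(-179 + j\right) \left(16 + Q\right)$ ($h{\left(j,Q \right)} = \left(j - 179\right) \left(Q + 16\right) = \left(-179 + j\right) \left(16 + Q\right)$)
$h{\left(114,-134 \right)} - Y{\left(-90 \right)} = \left(-2864 - -23986 + 16 \cdot 114 - 15276\right) - -90 = \left(-2864 + 23986 + 1824 - 15276\right) + 90 = 7670 + 90 = 7760$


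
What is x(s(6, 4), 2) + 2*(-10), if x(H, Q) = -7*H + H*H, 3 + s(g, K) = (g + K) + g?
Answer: 58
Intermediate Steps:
s(g, K) = -3 + K + 2*g (s(g, K) = -3 + ((g + K) + g) = -3 + ((K + g) + g) = -3 + (K + 2*g) = -3 + K + 2*g)
x(H, Q) = H**2 - 7*H (x(H, Q) = -7*H + H**2 = H**2 - 7*H)
x(s(6, 4), 2) + 2*(-10) = (-3 + 4 + 2*6)*(-7 + (-3 + 4 + 2*6)) + 2*(-10) = (-3 + 4 + 12)*(-7 + (-3 + 4 + 12)) - 20 = 13*(-7 + 13) - 20 = 13*6 - 20 = 78 - 20 = 58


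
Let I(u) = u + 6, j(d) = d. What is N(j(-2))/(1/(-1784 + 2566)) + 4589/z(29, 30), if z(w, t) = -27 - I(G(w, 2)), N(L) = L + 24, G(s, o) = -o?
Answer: 528735/31 ≈ 17056.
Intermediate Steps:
N(L) = 24 + L
I(u) = 6 + u
z(w, t) = -31 (z(w, t) = -27 - (6 - 1*2) = -27 - (6 - 2) = -27 - 1*4 = -27 - 4 = -31)
N(j(-2))/(1/(-1784 + 2566)) + 4589/z(29, 30) = (24 - 2)/(1/(-1784 + 2566)) + 4589/(-31) = 22/(1/782) + 4589*(-1/31) = 22/(1/782) - 4589/31 = 22*782 - 4589/31 = 17204 - 4589/31 = 528735/31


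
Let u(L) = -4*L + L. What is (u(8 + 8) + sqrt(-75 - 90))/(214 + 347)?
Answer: -16/187 + I*sqrt(165)/561 ≈ -0.085562 + 0.022897*I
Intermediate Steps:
u(L) = -3*L
(u(8 + 8) + sqrt(-75 - 90))/(214 + 347) = (-3*(8 + 8) + sqrt(-75 - 90))/(214 + 347) = (-3*16 + sqrt(-165))/561 = (-48 + I*sqrt(165))*(1/561) = -16/187 + I*sqrt(165)/561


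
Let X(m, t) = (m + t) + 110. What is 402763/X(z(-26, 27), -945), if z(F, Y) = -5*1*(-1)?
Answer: -402763/830 ≈ -485.26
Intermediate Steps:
z(F, Y) = 5 (z(F, Y) = -5*(-1) = 5)
X(m, t) = 110 + m + t
402763/X(z(-26, 27), -945) = 402763/(110 + 5 - 945) = 402763/(-830) = 402763*(-1/830) = -402763/830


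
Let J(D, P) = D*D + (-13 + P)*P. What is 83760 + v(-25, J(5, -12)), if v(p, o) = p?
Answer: 83735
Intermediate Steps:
J(D, P) = D² + P*(-13 + P)
83760 + v(-25, J(5, -12)) = 83760 - 25 = 83735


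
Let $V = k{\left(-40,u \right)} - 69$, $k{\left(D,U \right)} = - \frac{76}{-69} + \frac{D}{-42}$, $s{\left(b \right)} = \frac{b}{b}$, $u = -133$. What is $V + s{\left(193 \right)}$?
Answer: $- \frac{31852}{483} \approx -65.946$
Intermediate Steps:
$s{\left(b \right)} = 1$
$k{\left(D,U \right)} = \frac{76}{69} - \frac{D}{42}$ ($k{\left(D,U \right)} = \left(-76\right) \left(- \frac{1}{69}\right) + D \left(- \frac{1}{42}\right) = \frac{76}{69} - \frac{D}{42}$)
$V = - \frac{32335}{483}$ ($V = \left(\frac{76}{69} - - \frac{20}{21}\right) - 69 = \left(\frac{76}{69} + \frac{20}{21}\right) - 69 = \frac{992}{483} - 69 = - \frac{32335}{483} \approx -66.946$)
$V + s{\left(193 \right)} = - \frac{32335}{483} + 1 = - \frac{31852}{483}$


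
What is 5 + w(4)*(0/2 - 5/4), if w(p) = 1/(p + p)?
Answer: 155/32 ≈ 4.8438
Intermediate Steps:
w(p) = 1/(2*p)
5 + w(4)*(0/2 - 5/4) = 5 + ((½)/4)*(0/2 - 5/4) = 5 + ((½)*(¼))*(0*(½) - 5*¼) = 5 + (0 - 5/4)/8 = 5 + (⅛)*(-5/4) = 5 - 5/32 = 155/32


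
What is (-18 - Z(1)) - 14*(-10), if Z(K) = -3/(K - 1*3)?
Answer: 241/2 ≈ 120.50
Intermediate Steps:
Z(K) = -3/(-3 + K) (Z(K) = -3/(K - 3) = -3/(-3 + K))
(-18 - Z(1)) - 14*(-10) = (-18 - (-3)/(-3 + 1)) - 14*(-10) = (-18 - (-3)/(-2)) + 140 = (-18 - (-3)*(-1)/2) + 140 = (-18 - 1*3/2) + 140 = (-18 - 3/2) + 140 = -39/2 + 140 = 241/2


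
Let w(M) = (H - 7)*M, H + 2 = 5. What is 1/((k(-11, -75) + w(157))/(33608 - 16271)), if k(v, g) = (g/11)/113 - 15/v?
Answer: -21549891/778984 ≈ -27.664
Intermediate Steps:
H = 3 (H = -2 + 5 = 3)
w(M) = -4*M (w(M) = (3 - 7)*M = -4*M)
k(v, g) = -15/v + g/1243 (k(v, g) = (g*(1/11))*(1/113) - 15/v = (g/11)*(1/113) - 15/v = g/1243 - 15/v = -15/v + g/1243)
1/((k(-11, -75) + w(157))/(33608 - 16271)) = 1/(((-15/(-11) + (1/1243)*(-75)) - 4*157)/(33608 - 16271)) = 1/(((-15*(-1/11) - 75/1243) - 628)/17337) = 1/(((15/11 - 75/1243) - 628)*(1/17337)) = 1/((1620/1243 - 628)*(1/17337)) = 1/(-778984/1243*1/17337) = 1/(-778984/21549891) = -21549891/778984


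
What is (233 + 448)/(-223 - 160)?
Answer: -681/383 ≈ -1.7781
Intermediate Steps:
(233 + 448)/(-223 - 160) = 681/(-383) = 681*(-1/383) = -681/383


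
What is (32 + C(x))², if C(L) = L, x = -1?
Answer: 961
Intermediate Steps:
(32 + C(x))² = (32 - 1)² = 31² = 961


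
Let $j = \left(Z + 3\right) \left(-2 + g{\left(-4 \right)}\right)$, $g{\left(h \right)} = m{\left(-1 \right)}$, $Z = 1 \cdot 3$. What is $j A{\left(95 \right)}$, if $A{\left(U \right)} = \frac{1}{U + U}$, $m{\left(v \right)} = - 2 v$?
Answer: $0$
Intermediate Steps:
$Z = 3$
$g{\left(h \right)} = 2$ ($g{\left(h \right)} = \left(-2\right) \left(-1\right) = 2$)
$A{\left(U \right)} = \frac{1}{2 U}$
$j = 0$ ($j = \left(3 + 3\right) \left(-2 + 2\right) = 6 \cdot 0 = 0$)
$j A{\left(95 \right)} = 0 \frac{1}{2 \cdot 95} = 0 \cdot \frac{1}{2} \cdot \frac{1}{95} = 0 \cdot \frac{1}{190} = 0$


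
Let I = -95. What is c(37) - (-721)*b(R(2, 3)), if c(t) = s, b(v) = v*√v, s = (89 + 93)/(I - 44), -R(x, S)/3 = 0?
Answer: -182/139 ≈ -1.3094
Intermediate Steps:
R(x, S) = 0 (R(x, S) = -3*0 = 0)
s = -182/139 (s = (89 + 93)/(-95 - 44) = 182/(-139) = 182*(-1/139) = -182/139 ≈ -1.3094)
b(v) = v^(3/2)
c(t) = -182/139
c(37) - (-721)*b(R(2, 3)) = -182/139 - (-721)*0^(3/2) = -182/139 - (-721)*0 = -182/139 - 1*0 = -182/139 + 0 = -182/139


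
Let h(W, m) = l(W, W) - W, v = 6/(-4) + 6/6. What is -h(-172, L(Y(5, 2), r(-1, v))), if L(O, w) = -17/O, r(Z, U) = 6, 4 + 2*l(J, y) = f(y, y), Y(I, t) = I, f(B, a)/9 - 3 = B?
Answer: 1181/2 ≈ 590.50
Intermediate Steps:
f(B, a) = 27 + 9*B
l(J, y) = 23/2 + 9*y/2 (l(J, y) = -2 + (27 + 9*y)/2 = -2 + (27/2 + 9*y/2) = 23/2 + 9*y/2)
v = -1/2 (v = 6*(-1/4) + 6*(1/6) = -3/2 + 1 = -1/2 ≈ -0.50000)
h(W, m) = 23/2 + 7*W/2 (h(W, m) = (23/2 + 9*W/2) - W = 23/2 + 7*W/2)
-h(-172, L(Y(5, 2), r(-1, v))) = -(23/2 + (7/2)*(-172)) = -(23/2 - 602) = -1*(-1181/2) = 1181/2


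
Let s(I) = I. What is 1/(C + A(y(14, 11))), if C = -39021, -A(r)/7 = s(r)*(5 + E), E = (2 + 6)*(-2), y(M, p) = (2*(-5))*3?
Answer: -1/41331 ≈ -2.4195e-5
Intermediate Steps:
y(M, p) = -30 (y(M, p) = -10*3 = -30)
E = -16 (E = 8*(-2) = -16)
A(r) = 77*r (A(r) = -7*r*(5 - 16) = -7*r*(-11) = -(-77)*r = 77*r)
1/(C + A(y(14, 11))) = 1/(-39021 + 77*(-30)) = 1/(-39021 - 2310) = 1/(-41331) = -1/41331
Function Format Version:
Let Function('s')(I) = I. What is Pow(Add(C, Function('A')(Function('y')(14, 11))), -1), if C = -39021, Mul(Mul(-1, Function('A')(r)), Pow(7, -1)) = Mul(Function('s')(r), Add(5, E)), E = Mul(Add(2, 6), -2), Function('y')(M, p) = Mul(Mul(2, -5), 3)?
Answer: Rational(-1, 41331) ≈ -2.4195e-5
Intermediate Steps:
Function('y')(M, p) = -30 (Function('y')(M, p) = Mul(-10, 3) = -30)
E = -16 (E = Mul(8, -2) = -16)
Function('A')(r) = Mul(77, r) (Function('A')(r) = Mul(-7, Mul(r, Add(5, -16))) = Mul(-7, Mul(r, -11)) = Mul(-7, Mul(-11, r)) = Mul(77, r))
Pow(Add(C, Function('A')(Function('y')(14, 11))), -1) = Pow(Add(-39021, Mul(77, -30)), -1) = Pow(Add(-39021, -2310), -1) = Pow(-41331, -1) = Rational(-1, 41331)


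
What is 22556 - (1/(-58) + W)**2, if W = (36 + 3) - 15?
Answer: 73943503/3364 ≈ 21981.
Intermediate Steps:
W = 24 (W = 39 - 15 = 24)
22556 - (1/(-58) + W)**2 = 22556 - (1/(-58) + 24)**2 = 22556 - (-1/58 + 24)**2 = 22556 - (1391/58)**2 = 22556 - 1*1934881/3364 = 22556 - 1934881/3364 = 73943503/3364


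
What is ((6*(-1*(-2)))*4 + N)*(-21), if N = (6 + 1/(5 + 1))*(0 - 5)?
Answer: -721/2 ≈ -360.50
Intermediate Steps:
N = -185/6 (N = (6 + 1/6)*(-5) = (6 + 1*(⅙))*(-5) = (6 + ⅙)*(-5) = (37/6)*(-5) = -185/6 ≈ -30.833)
((6*(-1*(-2)))*4 + N)*(-21) = ((6*(-1*(-2)))*4 - 185/6)*(-21) = ((6*2)*4 - 185/6)*(-21) = (12*4 - 185/6)*(-21) = (48 - 185/6)*(-21) = (103/6)*(-21) = -721/2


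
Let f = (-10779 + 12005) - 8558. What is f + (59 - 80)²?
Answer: -6891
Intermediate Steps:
f = -7332 (f = 1226 - 8558 = -7332)
f + (59 - 80)² = -7332 + (59 - 80)² = -7332 + (-21)² = -7332 + 441 = -6891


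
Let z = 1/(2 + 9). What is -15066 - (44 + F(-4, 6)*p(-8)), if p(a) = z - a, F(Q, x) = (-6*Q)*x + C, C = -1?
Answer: -16267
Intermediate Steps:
F(Q, x) = -1 - 6*Q*x (F(Q, x) = (-6*Q)*x - 1 = -6*Q*x - 1 = -1 - 6*Q*x)
z = 1/11 ≈ 0.090909
p(a) = 1/11 - a
-15066 - (44 + F(-4, 6)*p(-8)) = -15066 - (44 + (-1 - 6*(-4)*6)*(1/11 - 1*(-8))) = -15066 - (44 + (-1 + 144)*(1/11 + 8)) = -15066 - (44 + 143*(89/11)) = -15066 - (44 + 1157) = -15066 - 1*1201 = -15066 - 1201 = -16267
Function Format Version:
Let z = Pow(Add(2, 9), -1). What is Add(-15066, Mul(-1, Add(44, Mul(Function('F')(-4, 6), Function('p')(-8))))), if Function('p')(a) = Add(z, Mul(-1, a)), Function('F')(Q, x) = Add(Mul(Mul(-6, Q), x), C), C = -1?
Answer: -16267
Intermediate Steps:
Function('F')(Q, x) = Add(-1, Mul(-6, Q, x)) (Function('F')(Q, x) = Add(Mul(Mul(-6, Q), x), -1) = Add(Mul(-6, Q, x), -1) = Add(-1, Mul(-6, Q, x)))
z = Rational(1, 11) (z = Pow(11, -1) = Rational(1, 11) ≈ 0.090909)
Function('p')(a) = Add(Rational(1, 11), Mul(-1, a))
Add(-15066, Mul(-1, Add(44, Mul(Function('F')(-4, 6), Function('p')(-8))))) = Add(-15066, Mul(-1, Add(44, Mul(Add(-1, Mul(-6, -4, 6)), Add(Rational(1, 11), Mul(-1, -8)))))) = Add(-15066, Mul(-1, Add(44, Mul(Add(-1, 144), Add(Rational(1, 11), 8))))) = Add(-15066, Mul(-1, Add(44, Mul(143, Rational(89, 11))))) = Add(-15066, Mul(-1, Add(44, 1157))) = Add(-15066, Mul(-1, 1201)) = Add(-15066, -1201) = -16267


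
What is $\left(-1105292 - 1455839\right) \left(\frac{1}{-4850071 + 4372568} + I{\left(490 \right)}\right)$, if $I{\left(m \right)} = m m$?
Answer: $- \frac{293629751385348169}{477503} \approx -6.1493 \cdot 10^{11}$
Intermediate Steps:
$I{\left(m \right)} = m^{2}$
$\left(-1105292 - 1455839\right) \left(\frac{1}{-4850071 + 4372568} + I{\left(490 \right)}\right) = \left(-1105292 - 1455839\right) \left(\frac{1}{-4850071 + 4372568} + 490^{2}\right) = - 2561131 \left(\frac{1}{-477503} + 240100\right) = - 2561131 \left(- \frac{1}{477503} + 240100\right) = \left(-2561131\right) \frac{114648470299}{477503} = - \frac{293629751385348169}{477503}$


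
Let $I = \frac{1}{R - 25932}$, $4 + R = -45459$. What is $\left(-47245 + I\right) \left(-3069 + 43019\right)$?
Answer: $- \frac{26950723640240}{14279} \approx -1.8874 \cdot 10^{9}$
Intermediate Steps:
$R = -45463$ ($R = -4 - 45459 = -45463$)
$I = - \frac{1}{71395}$ ($I = \frac{1}{-45463 - 25932} = \frac{1}{-71395} = - \frac{1}{71395} \approx -1.4007 \cdot 10^{-5}$)
$\left(-47245 + I\right) \left(-3069 + 43019\right) = \left(-47245 - \frac{1}{71395}\right) \left(-3069 + 43019\right) = \left(- \frac{3373056776}{71395}\right) 39950 = - \frac{26950723640240}{14279}$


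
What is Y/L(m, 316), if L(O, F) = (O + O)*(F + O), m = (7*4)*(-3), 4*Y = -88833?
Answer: 29611/51968 ≈ 0.56979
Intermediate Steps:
Y = -88833/4 (Y = (¼)*(-88833) = -88833/4 ≈ -22208.)
m = -84 (m = 28*(-3) = -84)
L(O, F) = 2*O*(F + O) (L(O, F) = (2*O)*(F + O) = 2*O*(F + O))
Y/L(m, 316) = -88833*(-1/(168*(316 - 84)))/4 = -88833/(4*(2*(-84)*232)) = -88833/4/(-38976) = -88833/4*(-1/38976) = 29611/51968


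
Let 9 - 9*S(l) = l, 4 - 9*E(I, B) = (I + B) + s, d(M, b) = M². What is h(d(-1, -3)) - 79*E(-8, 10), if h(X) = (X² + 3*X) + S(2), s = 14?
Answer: 991/9 ≈ 110.11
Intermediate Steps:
E(I, B) = -10/9 - B/9 - I/9 (E(I, B) = 4/9 - ((I + B) + 14)/9 = 4/9 - ((B + I) + 14)/9 = 4/9 - (14 + B + I)/9 = 4/9 + (-14/9 - B/9 - I/9) = -10/9 - B/9 - I/9)
S(l) = 1 - l/9
h(X) = 7/9 + X² + 3*X (h(X) = (X² + 3*X) + (1 - ⅑*2) = (X² + 3*X) + (1 - 2/9) = (X² + 3*X) + 7/9 = 7/9 + X² + 3*X)
h(d(-1, -3)) - 79*E(-8, 10) = (7/9 + ((-1)²)² + 3*(-1)²) - 79*(-10/9 - ⅑*10 - ⅑*(-8)) = (7/9 + 1² + 3*1) - 79*(-10/9 - 10/9 + 8/9) = (7/9 + 1 + 3) - 79*(-4/3) = 43/9 + 316/3 = 991/9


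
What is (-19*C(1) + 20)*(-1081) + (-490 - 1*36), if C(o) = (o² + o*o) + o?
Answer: 39471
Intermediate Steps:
C(o) = o + 2*o² (C(o) = (o² + o²) + o = 2*o² + o = o + 2*o²)
(-19*C(1) + 20)*(-1081) + (-490 - 1*36) = (-19*(1 + 2*1) + 20)*(-1081) + (-490 - 1*36) = (-19*(1 + 2) + 20)*(-1081) + (-490 - 36) = (-19*3 + 20)*(-1081) - 526 = (-57 + 20)*(-1081) - 526 = -37*(-1081) - 526 = 39997 - 526 = 39471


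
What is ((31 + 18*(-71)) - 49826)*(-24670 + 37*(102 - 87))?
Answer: 1231625395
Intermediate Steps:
((31 + 18*(-71)) - 49826)*(-24670 + 37*(102 - 87)) = ((31 - 1278) - 49826)*(-24670 + 37*15) = (-1247 - 49826)*(-24670 + 555) = -51073*(-24115) = 1231625395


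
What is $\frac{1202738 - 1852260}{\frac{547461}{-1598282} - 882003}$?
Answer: $\frac{1038119321204}{1409690066307} \approx 0.73642$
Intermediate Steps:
$\frac{1202738 - 1852260}{\frac{547461}{-1598282} - 882003} = - \frac{649522}{547461 \left(- \frac{1}{1598282}\right) - 882003} = - \frac{649522}{- \frac{547461}{1598282} - 882003} = - \frac{649522}{- \frac{1409690066307}{1598282}} = \left(-649522\right) \left(- \frac{1598282}{1409690066307}\right) = \frac{1038119321204}{1409690066307}$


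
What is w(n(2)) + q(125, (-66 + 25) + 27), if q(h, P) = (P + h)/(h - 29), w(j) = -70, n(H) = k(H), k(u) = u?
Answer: -2203/32 ≈ -68.844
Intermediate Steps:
n(H) = H
q(h, P) = (P + h)/(-29 + h)
w(n(2)) + q(125, (-66 + 25) + 27) = -70 + (((-66 + 25) + 27) + 125)/(-29 + 125) = -70 + ((-41 + 27) + 125)/96 = -70 + (-14 + 125)/96 = -70 + (1/96)*111 = -70 + 37/32 = -2203/32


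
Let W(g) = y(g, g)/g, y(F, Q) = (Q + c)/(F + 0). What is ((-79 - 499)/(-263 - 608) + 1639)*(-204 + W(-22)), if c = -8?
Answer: -70526183301/210782 ≈ -3.3459e+5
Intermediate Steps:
y(F, Q) = (-8 + Q)/F (y(F, Q) = (Q - 8)/(F + 0) = (-8 + Q)/F)
W(g) = (-8 + g)/g**2 (W(g) = ((-8 + g)/g)/g = (-8 + g)/g**2)
((-79 - 499)/(-263 - 608) + 1639)*(-204 + W(-22)) = ((-79 - 499)/(-263 - 608) + 1639)*(-204 + (-8 - 22)/(-22)**2) = (-578/(-871) + 1639)*(-204 + (1/484)*(-30)) = (-578*(-1/871) + 1639)*(-204 - 15/242) = (578/871 + 1639)*(-49383/242) = (1428147/871)*(-49383/242) = -70526183301/210782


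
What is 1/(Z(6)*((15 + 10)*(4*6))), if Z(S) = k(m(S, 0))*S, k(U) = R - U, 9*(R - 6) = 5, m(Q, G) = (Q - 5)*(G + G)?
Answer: 1/23600 ≈ 4.2373e-5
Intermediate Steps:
m(Q, G) = 2*G*(-5 + Q) (m(Q, G) = (-5 + Q)*(2*G) = 2*G*(-5 + Q))
R = 59/9 (R = 6 + (⅑)*5 = 6 + 5/9 = 59/9 ≈ 6.5556)
k(U) = 59/9 - U
Z(S) = 59*S/9 (Z(S) = (59/9 - 2*0*(-5 + S))*S = (59/9 - 1*0)*S = (59/9 + 0)*S = 59*S/9)
1/(Z(6)*((15 + 10)*(4*6))) = 1/(((59/9)*6)*((15 + 10)*(4*6))) = 1/(118*(25*24)/3) = 1/((118/3)*600) = 1/23600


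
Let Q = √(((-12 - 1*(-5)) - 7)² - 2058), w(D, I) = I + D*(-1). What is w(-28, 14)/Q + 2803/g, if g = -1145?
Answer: -2803/1145 - 3*I*√38/19 ≈ -2.448 - 0.97333*I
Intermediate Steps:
w(D, I) = I - D
Q = 7*I*√38 (Q = √(((-12 + 5) - 7)² - 2058) = √((-7 - 7)² - 2058) = √((-14)² - 2058) = √(196 - 2058) = √(-1862) = 7*I*√38 ≈ 43.151*I)
w(-28, 14)/Q + 2803/g = (14 - 1*(-28))/((7*I*√38)) + 2803/(-1145) = (14 + 28)*(-I*√38/266) + 2803*(-1/1145) = 42*(-I*√38/266) - 2803/1145 = -3*I*√38/19 - 2803/1145 = -2803/1145 - 3*I*√38/19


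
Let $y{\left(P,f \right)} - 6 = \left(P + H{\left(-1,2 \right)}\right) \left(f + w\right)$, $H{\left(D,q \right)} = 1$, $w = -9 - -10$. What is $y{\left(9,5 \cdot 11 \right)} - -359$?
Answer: $925$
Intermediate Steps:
$w = 1$ ($w = -9 + 10 = 1$)
$y{\left(P,f \right)} = 6 + \left(1 + P\right) \left(1 + f\right)$ ($y{\left(P,f \right)} = 6 + \left(P + 1\right) \left(f + 1\right) = 6 + \left(1 + P\right) \left(1 + f\right)$)
$y{\left(9,5 \cdot 11 \right)} - -359 = \left(7 + 9 + 5 \cdot 11 + 9 \cdot 5 \cdot 11\right) - -359 = \left(7 + 9 + 55 + 9 \cdot 55\right) + 359 = \left(7 + 9 + 55 + 495\right) + 359 = 566 + 359 = 925$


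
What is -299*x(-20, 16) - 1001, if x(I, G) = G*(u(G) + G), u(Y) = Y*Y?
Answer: -1302249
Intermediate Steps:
u(Y) = Y²
x(I, G) = G*(G + G²) (x(I, G) = G*(G² + G) = G*(G + G²))
-299*x(-20, 16) - 1001 = -299*16²*(1 + 16) - 1001 = -76544*17 - 1001 = -299*4352 - 1001 = -1301248 - 1001 = -1302249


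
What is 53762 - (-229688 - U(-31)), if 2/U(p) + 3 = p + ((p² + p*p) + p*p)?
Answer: 807549052/2849 ≈ 2.8345e+5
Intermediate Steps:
U(p) = 2/(-3 + p + 3*p²) (U(p) = 2/(-3 + (p + ((p² + p*p) + p*p))) = 2/(-3 + (p + ((p² + p²) + p²))) = 2/(-3 + (p + (2*p² + p²))) = 2/(-3 + (p + 3*p²)) = 2/(-3 + p + 3*p²))
53762 - (-229688 - U(-31)) = 53762 - (-229688 - 2/(-3 - 31 + 3*(-31)²)) = 53762 - (-229688 - 2/(-3 - 31 + 3*961)) = 53762 - (-229688 - 2/(-3 - 31 + 2883)) = 53762 - (-229688 - 2/2849) = 53762 - 1*(-654381114/2849) = 53762 + 654381114/2849 = 807549052/2849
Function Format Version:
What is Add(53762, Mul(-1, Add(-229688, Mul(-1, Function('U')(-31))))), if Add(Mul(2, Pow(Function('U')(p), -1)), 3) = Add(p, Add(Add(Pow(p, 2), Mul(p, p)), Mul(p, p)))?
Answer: Rational(807549052, 2849) ≈ 2.8345e+5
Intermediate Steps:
Function('U')(p) = Mul(2, Pow(Add(-3, p, Mul(3, Pow(p, 2))), -1)) (Function('U')(p) = Mul(2, Pow(Add(-3, Add(p, Add(Add(Pow(p, 2), Mul(p, p)), Mul(p, p)))), -1)) = Mul(2, Pow(Add(-3, Add(p, Add(Add(Pow(p, 2), Pow(p, 2)), Pow(p, 2)))), -1)) = Mul(2, Pow(Add(-3, Add(p, Add(Mul(2, Pow(p, 2)), Pow(p, 2)))), -1)) = Mul(2, Pow(Add(-3, Add(p, Mul(3, Pow(p, 2)))), -1)) = Mul(2, Pow(Add(-3, p, Mul(3, Pow(p, 2))), -1)))
Add(53762, Mul(-1, Add(-229688, Mul(-1, Function('U')(-31))))) = Add(53762, Mul(-1, Add(-229688, Mul(-1, Mul(2, Pow(Add(-3, -31, Mul(3, Pow(-31, 2))), -1)))))) = Add(53762, Mul(-1, Add(-229688, Mul(-1, Mul(2, Pow(Add(-3, -31, Mul(3, 961)), -1)))))) = Add(53762, Mul(-1, Add(-229688, Mul(-1, Mul(2, Pow(Add(-3, -31, 2883), -1)))))) = Add(53762, Mul(-1, Add(-229688, Mul(-1, Mul(2, Pow(2849, -1)))))) = Add(53762, Mul(-1, Add(-229688, Mul(-1, Mul(2, Rational(1, 2849)))))) = Add(53762, Mul(-1, Add(-229688, Mul(-1, Rational(2, 2849))))) = Add(53762, Mul(-1, Add(-229688, Rational(-2, 2849)))) = Add(53762, Mul(-1, Rational(-654381114, 2849))) = Add(53762, Rational(654381114, 2849)) = Rational(807549052, 2849)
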